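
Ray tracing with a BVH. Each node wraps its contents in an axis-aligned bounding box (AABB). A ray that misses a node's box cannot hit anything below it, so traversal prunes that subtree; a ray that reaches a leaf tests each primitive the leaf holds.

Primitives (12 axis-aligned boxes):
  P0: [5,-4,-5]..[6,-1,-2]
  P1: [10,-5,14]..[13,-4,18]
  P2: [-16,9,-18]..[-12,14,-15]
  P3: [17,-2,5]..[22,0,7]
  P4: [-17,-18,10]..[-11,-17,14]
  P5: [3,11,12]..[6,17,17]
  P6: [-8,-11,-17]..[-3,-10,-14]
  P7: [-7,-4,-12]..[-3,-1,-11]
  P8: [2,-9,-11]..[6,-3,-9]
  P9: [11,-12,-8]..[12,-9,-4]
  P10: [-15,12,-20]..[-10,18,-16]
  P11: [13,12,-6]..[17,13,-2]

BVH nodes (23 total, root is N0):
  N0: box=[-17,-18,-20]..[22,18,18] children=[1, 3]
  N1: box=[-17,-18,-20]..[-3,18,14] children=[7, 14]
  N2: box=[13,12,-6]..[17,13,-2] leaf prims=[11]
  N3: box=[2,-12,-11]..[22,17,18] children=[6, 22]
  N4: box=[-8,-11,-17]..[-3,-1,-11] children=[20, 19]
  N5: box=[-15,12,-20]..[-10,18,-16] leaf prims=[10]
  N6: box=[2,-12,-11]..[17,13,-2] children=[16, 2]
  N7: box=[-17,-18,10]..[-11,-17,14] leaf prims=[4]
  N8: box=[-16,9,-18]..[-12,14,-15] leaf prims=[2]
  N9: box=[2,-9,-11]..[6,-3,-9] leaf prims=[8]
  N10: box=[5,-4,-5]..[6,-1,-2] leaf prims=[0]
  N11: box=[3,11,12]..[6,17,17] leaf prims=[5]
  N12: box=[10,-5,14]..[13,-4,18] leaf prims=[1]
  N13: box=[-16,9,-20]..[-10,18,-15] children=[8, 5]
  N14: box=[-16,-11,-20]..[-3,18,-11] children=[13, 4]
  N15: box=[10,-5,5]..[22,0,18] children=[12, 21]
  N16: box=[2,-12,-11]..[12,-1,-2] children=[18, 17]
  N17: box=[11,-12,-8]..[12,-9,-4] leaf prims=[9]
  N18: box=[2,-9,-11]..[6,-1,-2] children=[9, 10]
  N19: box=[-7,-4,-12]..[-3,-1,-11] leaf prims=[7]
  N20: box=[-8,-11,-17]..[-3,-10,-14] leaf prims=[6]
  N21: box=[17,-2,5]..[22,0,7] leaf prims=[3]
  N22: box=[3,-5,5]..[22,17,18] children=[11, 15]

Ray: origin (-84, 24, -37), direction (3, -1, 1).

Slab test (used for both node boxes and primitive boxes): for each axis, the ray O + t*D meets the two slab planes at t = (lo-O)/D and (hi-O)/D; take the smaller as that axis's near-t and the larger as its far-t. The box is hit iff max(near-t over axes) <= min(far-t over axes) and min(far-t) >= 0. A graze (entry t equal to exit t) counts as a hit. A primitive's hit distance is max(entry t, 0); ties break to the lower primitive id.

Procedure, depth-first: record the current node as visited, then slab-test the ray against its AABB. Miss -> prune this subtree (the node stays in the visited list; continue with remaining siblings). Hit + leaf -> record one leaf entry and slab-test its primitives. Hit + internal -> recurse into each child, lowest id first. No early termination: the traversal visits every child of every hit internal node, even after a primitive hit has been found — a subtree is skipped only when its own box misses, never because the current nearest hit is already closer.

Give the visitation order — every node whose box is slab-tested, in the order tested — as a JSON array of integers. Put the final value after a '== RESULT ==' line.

Trace the traversal:
N0 x:[67/3,106/3] y:[6,42] z:[17,55] -> hit [67/3,106/3], descend [1, 3]
  N1 x:[67/3,27] y:[6,42] z:[17,51] -> hit [67/3,27], descend [7, 14]
    N7 x:[67/3,73/3] y:[41,42] z:[47,51] -> miss, prune
    N14 x:[68/3,27] y:[6,35] z:[17,26] -> hit [68/3,26], descend [4, 13]
      N4 x:[76/3,27] y:[25,35] z:[20,26] -> hit [76/3,26], descend [19, 20]
        N19 x:[77/3,27] y:[25,28] z:[25,26] -> hit [77/3,26] leaf, test {P7@t=77/3}
        N20 x:[76/3,27] y:[34,35] z:[20,23] -> miss, prune
      N13 x:[68/3,74/3] y:[6,15] z:[17,22] -> miss, prune
  N3 x:[86/3,106/3] y:[7,36] z:[26,55] -> hit [86/3,106/3], descend [6, 22]
    N6 x:[86/3,101/3] y:[11,36] z:[26,35] -> hit [86/3,101/3], descend [2, 16]
      N2 x:[97/3,101/3] y:[11,12] z:[31,35] -> miss, prune
      N16 x:[86/3,32] y:[25,36] z:[26,35] -> hit [86/3,32], descend [17, 18]
        N17 x:[95/3,32] y:[33,36] z:[29,33] -> miss, prune
        N18 x:[86/3,30] y:[25,33] z:[26,35] -> hit [86/3,30], descend [9, 10]
          N9 x:[86/3,30] y:[27,33] z:[26,28] -> miss, prune
          N10 x:[89/3,30] y:[25,28] z:[32,35] -> miss, prune
    N22 x:[29,106/3] y:[7,29] z:[42,55] -> miss, prune

17 AABB tests over nodes [0, 1, 7, 14, 4, 19, 20, 13, 3, 6, 2, 16, 17, 18, 9, 10, 22]; 1 leaf entered; closest P7.

== RESULT ==
[0, 1, 7, 14, 4, 19, 20, 13, 3, 6, 2, 16, 17, 18, 9, 10, 22]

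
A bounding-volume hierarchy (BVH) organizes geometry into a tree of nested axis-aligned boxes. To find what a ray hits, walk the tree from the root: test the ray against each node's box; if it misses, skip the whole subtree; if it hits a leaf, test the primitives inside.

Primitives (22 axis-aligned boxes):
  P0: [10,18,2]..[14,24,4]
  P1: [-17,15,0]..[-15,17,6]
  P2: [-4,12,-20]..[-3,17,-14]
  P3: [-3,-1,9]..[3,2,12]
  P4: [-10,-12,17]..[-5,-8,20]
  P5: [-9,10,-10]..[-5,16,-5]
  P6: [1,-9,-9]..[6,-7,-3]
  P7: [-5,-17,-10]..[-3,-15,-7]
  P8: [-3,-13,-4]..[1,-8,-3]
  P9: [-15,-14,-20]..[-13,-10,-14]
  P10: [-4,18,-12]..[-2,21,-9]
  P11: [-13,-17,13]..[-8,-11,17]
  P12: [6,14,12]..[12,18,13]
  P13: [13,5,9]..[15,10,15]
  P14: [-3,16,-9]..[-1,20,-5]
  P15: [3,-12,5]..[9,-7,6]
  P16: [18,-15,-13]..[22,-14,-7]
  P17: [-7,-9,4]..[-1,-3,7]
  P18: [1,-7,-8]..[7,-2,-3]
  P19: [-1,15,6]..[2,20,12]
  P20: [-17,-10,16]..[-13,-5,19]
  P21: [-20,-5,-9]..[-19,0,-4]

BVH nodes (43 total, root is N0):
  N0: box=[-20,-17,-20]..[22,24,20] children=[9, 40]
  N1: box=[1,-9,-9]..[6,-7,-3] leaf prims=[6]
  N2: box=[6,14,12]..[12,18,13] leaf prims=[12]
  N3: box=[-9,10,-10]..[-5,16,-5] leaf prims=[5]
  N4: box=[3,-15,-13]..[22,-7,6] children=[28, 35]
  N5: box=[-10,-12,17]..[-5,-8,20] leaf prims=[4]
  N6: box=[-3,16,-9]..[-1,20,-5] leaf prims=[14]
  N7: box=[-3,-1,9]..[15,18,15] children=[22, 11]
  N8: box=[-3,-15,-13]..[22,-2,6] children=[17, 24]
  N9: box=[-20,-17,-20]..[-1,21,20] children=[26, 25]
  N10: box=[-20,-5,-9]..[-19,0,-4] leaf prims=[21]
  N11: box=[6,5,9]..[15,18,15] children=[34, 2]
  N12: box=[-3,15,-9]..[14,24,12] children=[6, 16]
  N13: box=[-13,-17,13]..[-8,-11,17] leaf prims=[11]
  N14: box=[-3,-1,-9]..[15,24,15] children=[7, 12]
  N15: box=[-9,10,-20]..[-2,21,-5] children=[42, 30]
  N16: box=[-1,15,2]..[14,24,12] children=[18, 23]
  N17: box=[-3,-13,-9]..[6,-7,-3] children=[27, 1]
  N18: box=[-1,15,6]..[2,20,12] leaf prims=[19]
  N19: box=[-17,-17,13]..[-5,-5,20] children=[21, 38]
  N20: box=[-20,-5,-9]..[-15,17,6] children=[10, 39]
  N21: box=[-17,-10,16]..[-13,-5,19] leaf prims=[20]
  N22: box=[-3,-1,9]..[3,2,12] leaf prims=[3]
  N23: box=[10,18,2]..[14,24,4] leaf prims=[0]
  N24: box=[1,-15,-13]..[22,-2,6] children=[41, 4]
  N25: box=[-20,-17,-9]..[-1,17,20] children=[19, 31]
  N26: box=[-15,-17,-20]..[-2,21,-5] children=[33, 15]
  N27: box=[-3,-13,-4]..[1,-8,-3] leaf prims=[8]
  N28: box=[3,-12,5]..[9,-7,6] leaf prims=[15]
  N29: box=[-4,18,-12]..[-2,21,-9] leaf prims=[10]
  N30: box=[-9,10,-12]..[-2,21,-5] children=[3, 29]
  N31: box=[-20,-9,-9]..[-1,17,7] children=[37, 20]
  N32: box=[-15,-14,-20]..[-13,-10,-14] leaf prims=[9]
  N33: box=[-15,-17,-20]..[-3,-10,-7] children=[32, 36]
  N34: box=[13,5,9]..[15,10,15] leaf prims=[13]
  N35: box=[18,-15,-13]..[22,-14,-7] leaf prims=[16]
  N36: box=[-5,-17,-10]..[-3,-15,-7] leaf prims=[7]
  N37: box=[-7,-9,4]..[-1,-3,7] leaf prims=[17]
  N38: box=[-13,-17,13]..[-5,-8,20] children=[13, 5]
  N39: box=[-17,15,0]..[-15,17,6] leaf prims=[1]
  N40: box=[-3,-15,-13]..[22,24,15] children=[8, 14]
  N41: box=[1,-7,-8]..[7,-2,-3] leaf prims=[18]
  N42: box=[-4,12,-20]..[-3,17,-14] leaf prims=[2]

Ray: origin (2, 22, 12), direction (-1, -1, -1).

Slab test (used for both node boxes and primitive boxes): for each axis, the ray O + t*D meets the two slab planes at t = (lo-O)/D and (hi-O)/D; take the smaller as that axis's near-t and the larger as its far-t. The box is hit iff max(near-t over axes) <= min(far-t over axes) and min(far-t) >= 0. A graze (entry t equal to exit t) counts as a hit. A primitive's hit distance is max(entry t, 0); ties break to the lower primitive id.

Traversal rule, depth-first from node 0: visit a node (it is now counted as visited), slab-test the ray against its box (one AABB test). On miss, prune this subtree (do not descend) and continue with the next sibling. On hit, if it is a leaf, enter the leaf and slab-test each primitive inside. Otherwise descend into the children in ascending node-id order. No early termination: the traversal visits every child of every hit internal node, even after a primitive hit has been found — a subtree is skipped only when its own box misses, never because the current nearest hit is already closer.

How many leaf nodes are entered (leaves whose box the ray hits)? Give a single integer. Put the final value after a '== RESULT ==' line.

Walk:
N0 x:[-20,22] y:[-2,39] z:[-8,32] -> hit [-2,22], descend [9, 40]
  N9 x:[3,22] y:[1,39] z:[-8,32] -> hit [3,22], descend [25, 26]
    N25 x:[3,22] y:[5,39] z:[-8,21] -> hit [5,21], descend [19, 31]
      N19 x:[7,19] y:[27,39] z:[-8,-1] -> miss, prune
      N31 x:[3,22] y:[5,31] z:[5,21] -> hit [5,21], descend [20, 37]
        N20 x:[17,22] y:[5,27] z:[6,21] -> hit [17,21], descend [10, 39]
          N10 x:[21,22] y:[22,27] z:[16,21] -> miss, prune
          N39 x:[17,19] y:[5,7] z:[6,12] -> miss, prune
        N37 x:[3,9] y:[25,31] z:[5,8] -> miss, prune
    N26 x:[4,17] y:[1,39] z:[17,32] -> hit [17,17], descend [15, 33]
      N15 x:[4,11] y:[1,12] z:[17,32] -> miss, prune
      N33 x:[5,17] y:[32,39] z:[19,32] -> miss, prune
  N40 x:[-20,5] y:[-2,37] z:[-3,25] -> hit [-2,5], descend [8, 14]
    N8 x:[-20,5] y:[24,37] z:[6,25] -> miss, prune
    N14 x:[-13,5] y:[-2,23] z:[-3,21] -> hit [-2,5], descend [7, 12]
      N7 x:[-13,5] y:[4,23] z:[-3,3] -> miss, prune
      N12 x:[-12,5] y:[-2,7] z:[0,21] -> hit [0,5], descend [6, 16]
        N6 x:[3,5] y:[2,6] z:[17,21] -> miss, prune
        N16 x:[-12,3] y:[-2,7] z:[0,10] -> hit [0,3], descend [18, 23]
          N18 x:[0,3] y:[2,7] z:[0,6] -> hit [2,3] leaf, test {P19@t=2}
          N23 x:[-12,-8] y:[-2,4] z:[8,10] -> miss, prune

order=[0, 9, 25, 19, 31, 20, 10, 39, 37, 26, 15, 33, 40, 8, 14, 7, 12, 6, 16, 18, 23]  |boxes|=21  |leaves|=1  hit=P19

== RESULT ==
1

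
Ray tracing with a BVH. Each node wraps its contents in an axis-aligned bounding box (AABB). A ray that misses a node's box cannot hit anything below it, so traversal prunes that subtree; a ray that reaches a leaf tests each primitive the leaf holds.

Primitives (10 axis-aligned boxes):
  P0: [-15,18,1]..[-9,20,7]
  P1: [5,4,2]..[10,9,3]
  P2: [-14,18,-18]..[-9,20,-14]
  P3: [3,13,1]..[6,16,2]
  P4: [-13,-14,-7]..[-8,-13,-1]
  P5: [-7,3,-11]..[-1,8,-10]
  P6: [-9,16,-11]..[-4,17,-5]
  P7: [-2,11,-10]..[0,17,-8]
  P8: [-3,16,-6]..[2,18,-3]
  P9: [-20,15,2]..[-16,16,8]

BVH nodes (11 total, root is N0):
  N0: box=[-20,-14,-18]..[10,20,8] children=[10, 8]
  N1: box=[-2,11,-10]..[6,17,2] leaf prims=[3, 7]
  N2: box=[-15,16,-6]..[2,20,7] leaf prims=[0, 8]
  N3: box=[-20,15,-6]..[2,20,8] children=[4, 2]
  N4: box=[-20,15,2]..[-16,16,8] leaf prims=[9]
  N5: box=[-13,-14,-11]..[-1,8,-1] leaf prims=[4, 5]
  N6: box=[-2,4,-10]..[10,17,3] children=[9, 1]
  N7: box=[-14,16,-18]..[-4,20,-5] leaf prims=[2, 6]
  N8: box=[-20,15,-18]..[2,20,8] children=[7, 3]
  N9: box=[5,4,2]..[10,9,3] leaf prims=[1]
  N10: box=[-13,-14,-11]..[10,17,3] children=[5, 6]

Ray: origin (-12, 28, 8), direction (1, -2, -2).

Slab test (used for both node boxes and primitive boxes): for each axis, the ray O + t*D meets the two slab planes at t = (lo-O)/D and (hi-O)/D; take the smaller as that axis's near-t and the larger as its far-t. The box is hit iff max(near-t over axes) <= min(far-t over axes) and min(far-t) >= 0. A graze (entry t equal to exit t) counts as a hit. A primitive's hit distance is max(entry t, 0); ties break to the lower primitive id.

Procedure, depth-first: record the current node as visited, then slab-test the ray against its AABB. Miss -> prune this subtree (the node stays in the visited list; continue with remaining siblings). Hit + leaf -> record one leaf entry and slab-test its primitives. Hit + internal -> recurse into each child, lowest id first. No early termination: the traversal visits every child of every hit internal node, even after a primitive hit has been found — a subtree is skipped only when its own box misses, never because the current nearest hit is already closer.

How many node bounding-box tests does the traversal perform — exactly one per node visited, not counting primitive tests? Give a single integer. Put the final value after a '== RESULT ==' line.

Walk:
N0 x:[-8,22] y:[4,21] z:[0,13] -> hit [4,13], descend [8, 10]
  N8 x:[-8,14] y:[4,13/2] z:[0,13] -> hit [4,13/2], descend [3, 7]
    N3 x:[-8,14] y:[4,13/2] z:[0,7] -> hit [4,13/2], descend [2, 4]
      N2 x:[-3,14] y:[4,6] z:[1/2,7] -> hit [4,6] leaf, test {P0(miss), P8(miss)}
      N4 x:[-8,-4] y:[6,13/2] z:[0,3] -> miss, prune
    N7 x:[-2,8] y:[4,6] z:[13/2,13] -> miss, prune
  N10 x:[-1,22] y:[11/2,21] z:[5/2,19/2] -> hit [11/2,19/2], descend [5, 6]
    N5 x:[-1,11] y:[10,21] z:[9/2,19/2] -> miss, prune
    N6 x:[10,22] y:[11/2,12] z:[5/2,9] -> miss, prune

order=[0, 8, 3, 2, 4, 7, 10, 5, 6]  |boxes|=9  |leaves|=1  hit=miss

== RESULT ==
9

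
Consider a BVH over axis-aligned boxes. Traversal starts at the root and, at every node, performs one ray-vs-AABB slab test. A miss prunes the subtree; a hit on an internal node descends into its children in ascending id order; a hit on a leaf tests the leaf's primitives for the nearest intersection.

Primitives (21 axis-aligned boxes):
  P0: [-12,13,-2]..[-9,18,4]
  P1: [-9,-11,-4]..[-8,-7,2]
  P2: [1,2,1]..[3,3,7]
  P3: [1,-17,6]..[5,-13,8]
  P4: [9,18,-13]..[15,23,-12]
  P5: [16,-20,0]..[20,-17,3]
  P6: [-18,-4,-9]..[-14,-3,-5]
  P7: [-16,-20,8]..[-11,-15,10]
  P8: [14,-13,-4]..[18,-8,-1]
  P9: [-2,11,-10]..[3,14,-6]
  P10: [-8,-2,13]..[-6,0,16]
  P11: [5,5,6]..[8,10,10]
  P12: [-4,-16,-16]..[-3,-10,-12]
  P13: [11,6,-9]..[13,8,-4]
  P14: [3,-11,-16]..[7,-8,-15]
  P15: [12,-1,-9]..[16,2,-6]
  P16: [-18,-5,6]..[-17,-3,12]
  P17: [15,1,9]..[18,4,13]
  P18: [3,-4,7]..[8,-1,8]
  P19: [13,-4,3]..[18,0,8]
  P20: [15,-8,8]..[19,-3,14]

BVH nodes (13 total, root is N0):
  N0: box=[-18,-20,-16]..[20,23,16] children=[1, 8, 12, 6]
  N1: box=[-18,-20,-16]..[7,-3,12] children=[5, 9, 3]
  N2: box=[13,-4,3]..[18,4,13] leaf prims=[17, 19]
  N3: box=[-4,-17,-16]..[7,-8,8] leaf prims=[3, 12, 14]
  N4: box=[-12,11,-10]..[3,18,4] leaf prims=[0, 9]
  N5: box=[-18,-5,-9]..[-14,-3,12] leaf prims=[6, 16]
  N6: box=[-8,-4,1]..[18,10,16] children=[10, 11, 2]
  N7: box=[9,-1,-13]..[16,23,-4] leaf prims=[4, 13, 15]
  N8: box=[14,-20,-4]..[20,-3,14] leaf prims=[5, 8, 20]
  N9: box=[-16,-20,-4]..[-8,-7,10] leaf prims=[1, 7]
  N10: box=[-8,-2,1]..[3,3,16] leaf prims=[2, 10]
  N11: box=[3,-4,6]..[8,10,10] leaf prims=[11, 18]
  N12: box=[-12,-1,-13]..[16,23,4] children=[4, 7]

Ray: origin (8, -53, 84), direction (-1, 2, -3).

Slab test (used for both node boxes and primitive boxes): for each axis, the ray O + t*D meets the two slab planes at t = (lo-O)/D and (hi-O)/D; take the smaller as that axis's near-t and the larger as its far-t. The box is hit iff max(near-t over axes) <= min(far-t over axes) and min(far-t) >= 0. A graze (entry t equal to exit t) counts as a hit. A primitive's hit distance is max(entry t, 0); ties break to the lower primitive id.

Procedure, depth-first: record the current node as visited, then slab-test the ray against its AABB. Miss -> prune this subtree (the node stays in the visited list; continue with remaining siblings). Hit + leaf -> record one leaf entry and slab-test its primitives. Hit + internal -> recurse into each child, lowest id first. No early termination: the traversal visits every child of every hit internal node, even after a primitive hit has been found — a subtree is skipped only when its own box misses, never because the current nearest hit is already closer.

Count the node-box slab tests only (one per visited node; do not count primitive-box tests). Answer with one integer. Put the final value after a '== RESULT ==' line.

Trace the traversal:
N0 x:[-12,26] y:[33/2,38] z:[68/3,100/3] -> hit [68/3,26], descend [1, 6, 8, 12]
  N1 x:[1,26] y:[33/2,25] z:[24,100/3] -> hit [24,25], descend [3, 5, 9]
    N3 x:[1,12] y:[18,45/2] z:[76/3,100/3] -> miss, prune
    N5 x:[22,26] y:[24,25] z:[24,31] -> hit [24,25] leaf, test {P6(miss), P16@t=25}
    N9 x:[16,24] y:[33/2,23] z:[74/3,88/3] -> miss, prune
  N6 x:[-10,16] y:[49/2,63/2] z:[68/3,83/3] -> miss, prune
  N8 x:[-12,-6] y:[33/2,25] z:[70/3,88/3] -> miss, prune
  N12 x:[-8,20] y:[26,38] z:[80/3,97/3] -> miss, prune

Visited [0, 1, 3, 5, 9, 6, 8, 12]. Tests: 8 box, 1 leaf. Nearest: P16.

== RESULT ==
8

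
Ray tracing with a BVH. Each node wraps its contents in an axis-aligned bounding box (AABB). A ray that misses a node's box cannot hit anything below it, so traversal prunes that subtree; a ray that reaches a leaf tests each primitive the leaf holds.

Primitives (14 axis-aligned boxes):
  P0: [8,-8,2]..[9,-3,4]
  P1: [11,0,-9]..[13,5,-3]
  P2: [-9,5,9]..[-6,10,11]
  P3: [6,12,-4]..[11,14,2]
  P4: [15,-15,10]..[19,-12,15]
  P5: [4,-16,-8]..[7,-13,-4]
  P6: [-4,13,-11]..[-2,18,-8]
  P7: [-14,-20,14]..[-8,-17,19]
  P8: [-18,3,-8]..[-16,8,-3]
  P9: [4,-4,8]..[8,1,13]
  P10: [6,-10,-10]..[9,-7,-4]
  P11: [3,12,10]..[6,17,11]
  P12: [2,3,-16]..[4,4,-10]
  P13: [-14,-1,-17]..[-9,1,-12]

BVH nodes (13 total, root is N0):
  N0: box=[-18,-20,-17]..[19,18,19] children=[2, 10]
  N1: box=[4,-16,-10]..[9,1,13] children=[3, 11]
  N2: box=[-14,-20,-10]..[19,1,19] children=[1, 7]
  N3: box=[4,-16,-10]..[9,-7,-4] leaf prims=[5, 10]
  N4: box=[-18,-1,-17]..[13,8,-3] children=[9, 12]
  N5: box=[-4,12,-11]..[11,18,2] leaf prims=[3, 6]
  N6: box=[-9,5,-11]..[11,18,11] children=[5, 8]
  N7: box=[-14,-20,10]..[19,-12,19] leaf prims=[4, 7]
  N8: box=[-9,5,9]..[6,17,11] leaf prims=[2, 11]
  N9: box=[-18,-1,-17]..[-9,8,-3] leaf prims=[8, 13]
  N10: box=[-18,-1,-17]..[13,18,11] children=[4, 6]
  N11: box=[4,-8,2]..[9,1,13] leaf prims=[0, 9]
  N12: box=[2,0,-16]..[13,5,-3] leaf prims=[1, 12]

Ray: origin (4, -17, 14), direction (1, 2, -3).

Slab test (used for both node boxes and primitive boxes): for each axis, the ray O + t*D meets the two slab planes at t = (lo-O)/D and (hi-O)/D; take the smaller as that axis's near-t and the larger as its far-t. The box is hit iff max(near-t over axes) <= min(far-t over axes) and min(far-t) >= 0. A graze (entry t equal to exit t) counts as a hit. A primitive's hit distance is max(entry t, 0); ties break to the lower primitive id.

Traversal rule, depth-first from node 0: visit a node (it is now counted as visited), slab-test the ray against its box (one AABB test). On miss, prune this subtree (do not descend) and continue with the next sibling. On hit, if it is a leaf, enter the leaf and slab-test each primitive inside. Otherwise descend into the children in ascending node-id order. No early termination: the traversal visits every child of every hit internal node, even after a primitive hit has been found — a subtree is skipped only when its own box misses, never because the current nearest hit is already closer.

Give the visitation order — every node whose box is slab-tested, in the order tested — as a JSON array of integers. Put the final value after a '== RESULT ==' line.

Traverse from the root:
N0 x:[-22,15] y:[-3/2,35/2] z:[-5/3,31/3] -> hit [-3/2,31/3], descend [2, 10]
  N2 x:[-18,15] y:[-3/2,9] z:[-5/3,8] -> hit [-3/2,8], descend [1, 7]
    N1 x:[0,5] y:[1/2,9] z:[1/3,8] -> hit [1/2,5], descend [3, 11]
      N3 x:[0,5] y:[1/2,5] z:[6,8] -> miss, prune
      N11 x:[0,5] y:[9/2,9] z:[1/3,4] -> miss, prune
    N7 x:[-18,15] y:[-3/2,5/2] z:[-5/3,4/3] -> hit [-3/2,4/3] leaf, test {P4(miss), P7(miss)}
  N10 x:[-22,9] y:[8,35/2] z:[1,31/3] -> hit [8,9], descend [4, 6]
    N4 x:[-22,9] y:[8,25/2] z:[17/3,31/3] -> hit [8,9], descend [9, 12]
      N9 x:[-22,-13] y:[8,25/2] z:[17/3,31/3] -> miss, prune
      N12 x:[-2,9] y:[17/2,11] z:[17/3,10] -> hit [17/2,9] leaf, test {P1(miss), P12(miss)}
    N6 x:[-13,7] y:[11,35/2] z:[1,25/3] -> miss, prune

Summary -> nodes [0, 2, 1, 3, 11, 7, 10, 4, 9, 12, 6]; box-tests=11; leaf-entries=2; first=miss

== RESULT ==
[0, 2, 1, 3, 11, 7, 10, 4, 9, 12, 6]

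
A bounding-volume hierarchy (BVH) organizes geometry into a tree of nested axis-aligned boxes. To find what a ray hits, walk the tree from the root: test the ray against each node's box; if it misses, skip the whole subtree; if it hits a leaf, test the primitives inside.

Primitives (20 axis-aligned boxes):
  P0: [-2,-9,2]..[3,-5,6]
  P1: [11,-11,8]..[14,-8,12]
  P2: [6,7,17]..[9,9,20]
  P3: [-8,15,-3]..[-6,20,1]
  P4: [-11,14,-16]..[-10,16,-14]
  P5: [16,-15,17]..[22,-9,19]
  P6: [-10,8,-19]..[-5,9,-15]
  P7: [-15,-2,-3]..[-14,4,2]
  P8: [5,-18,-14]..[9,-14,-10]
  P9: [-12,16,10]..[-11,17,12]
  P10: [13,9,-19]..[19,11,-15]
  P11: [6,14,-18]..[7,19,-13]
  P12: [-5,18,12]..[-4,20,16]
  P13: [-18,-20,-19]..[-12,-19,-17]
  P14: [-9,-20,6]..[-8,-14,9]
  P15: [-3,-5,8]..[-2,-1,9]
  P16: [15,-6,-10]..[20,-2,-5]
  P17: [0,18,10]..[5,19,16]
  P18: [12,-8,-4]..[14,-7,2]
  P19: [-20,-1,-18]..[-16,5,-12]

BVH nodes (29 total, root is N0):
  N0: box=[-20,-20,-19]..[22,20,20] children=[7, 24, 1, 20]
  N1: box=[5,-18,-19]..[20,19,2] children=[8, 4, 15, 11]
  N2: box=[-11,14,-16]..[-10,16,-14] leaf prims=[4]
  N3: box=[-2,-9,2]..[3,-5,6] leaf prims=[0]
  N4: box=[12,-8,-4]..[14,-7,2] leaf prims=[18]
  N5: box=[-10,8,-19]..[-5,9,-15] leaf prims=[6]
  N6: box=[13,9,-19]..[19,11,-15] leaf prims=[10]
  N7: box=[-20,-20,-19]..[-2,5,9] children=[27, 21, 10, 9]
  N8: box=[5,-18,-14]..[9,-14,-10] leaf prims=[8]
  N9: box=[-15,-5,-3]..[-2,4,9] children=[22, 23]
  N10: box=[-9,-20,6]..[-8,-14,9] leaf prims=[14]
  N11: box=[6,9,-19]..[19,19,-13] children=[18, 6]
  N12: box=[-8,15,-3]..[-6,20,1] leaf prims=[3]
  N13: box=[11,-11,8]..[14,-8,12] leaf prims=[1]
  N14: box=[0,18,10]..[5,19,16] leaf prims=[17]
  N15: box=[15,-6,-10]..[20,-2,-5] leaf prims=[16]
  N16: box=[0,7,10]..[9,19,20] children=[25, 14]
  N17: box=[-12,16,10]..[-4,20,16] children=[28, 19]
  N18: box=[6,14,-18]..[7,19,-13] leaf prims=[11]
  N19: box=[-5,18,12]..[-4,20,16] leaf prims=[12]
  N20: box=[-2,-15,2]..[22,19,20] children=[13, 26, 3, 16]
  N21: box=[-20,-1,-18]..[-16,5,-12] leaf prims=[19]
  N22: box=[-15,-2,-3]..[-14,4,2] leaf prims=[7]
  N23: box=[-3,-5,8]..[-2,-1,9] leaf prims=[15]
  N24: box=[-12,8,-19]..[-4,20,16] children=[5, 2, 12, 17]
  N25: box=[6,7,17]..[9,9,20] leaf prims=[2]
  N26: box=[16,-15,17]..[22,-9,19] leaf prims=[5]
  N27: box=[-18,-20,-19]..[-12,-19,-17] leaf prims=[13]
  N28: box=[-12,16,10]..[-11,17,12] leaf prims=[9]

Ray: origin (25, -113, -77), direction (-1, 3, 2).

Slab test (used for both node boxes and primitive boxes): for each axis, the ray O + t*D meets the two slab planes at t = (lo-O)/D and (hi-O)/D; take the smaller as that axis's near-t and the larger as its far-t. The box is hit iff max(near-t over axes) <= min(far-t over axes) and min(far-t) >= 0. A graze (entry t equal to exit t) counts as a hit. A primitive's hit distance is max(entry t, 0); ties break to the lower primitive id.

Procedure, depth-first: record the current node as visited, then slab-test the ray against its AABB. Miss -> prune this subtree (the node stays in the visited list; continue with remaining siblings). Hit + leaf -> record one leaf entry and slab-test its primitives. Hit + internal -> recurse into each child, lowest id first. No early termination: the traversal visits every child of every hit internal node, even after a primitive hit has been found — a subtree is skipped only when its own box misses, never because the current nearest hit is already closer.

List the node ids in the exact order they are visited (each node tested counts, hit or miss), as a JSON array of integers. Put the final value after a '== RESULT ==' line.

Walk:
N0 x:[3,45] y:[31,133/3] z:[29,97/2] -> hit [31,133/3], descend [1, 7, 20, 24]
  N1 x:[5,20] y:[95/3,44] z:[29,79/2] -> miss, prune
  N7 x:[27,45] y:[31,118/3] z:[29,43] -> hit [31,118/3], descend [9, 10, 21, 27]
    N9 x:[27,40] y:[36,39] z:[37,43] -> hit [37,39], descend [22, 23]
      N22 x:[39,40] y:[37,39] z:[37,79/2] -> hit [39,39] leaf, test {P7@t=39}
      N23 x:[27,28] y:[36,112/3] z:[85/2,43] -> miss, prune
    N10 x:[33,34] y:[31,33] z:[83/2,43] -> miss, prune
    N21 x:[41,45] y:[112/3,118/3] z:[59/2,65/2] -> miss, prune
    N27 x:[37,43] y:[31,94/3] z:[29,30] -> miss, prune
  N20 x:[3,27] y:[98/3,44] z:[79/2,97/2] -> miss, prune
  N24 x:[29,37] y:[121/3,133/3] z:[29,93/2] -> miss, prune

11 AABB tests over nodes [0, 1, 7, 9, 22, 23, 10, 21, 27, 20, 24]; 1 leaf entered; closest P7.

== RESULT ==
[0, 1, 7, 9, 22, 23, 10, 21, 27, 20, 24]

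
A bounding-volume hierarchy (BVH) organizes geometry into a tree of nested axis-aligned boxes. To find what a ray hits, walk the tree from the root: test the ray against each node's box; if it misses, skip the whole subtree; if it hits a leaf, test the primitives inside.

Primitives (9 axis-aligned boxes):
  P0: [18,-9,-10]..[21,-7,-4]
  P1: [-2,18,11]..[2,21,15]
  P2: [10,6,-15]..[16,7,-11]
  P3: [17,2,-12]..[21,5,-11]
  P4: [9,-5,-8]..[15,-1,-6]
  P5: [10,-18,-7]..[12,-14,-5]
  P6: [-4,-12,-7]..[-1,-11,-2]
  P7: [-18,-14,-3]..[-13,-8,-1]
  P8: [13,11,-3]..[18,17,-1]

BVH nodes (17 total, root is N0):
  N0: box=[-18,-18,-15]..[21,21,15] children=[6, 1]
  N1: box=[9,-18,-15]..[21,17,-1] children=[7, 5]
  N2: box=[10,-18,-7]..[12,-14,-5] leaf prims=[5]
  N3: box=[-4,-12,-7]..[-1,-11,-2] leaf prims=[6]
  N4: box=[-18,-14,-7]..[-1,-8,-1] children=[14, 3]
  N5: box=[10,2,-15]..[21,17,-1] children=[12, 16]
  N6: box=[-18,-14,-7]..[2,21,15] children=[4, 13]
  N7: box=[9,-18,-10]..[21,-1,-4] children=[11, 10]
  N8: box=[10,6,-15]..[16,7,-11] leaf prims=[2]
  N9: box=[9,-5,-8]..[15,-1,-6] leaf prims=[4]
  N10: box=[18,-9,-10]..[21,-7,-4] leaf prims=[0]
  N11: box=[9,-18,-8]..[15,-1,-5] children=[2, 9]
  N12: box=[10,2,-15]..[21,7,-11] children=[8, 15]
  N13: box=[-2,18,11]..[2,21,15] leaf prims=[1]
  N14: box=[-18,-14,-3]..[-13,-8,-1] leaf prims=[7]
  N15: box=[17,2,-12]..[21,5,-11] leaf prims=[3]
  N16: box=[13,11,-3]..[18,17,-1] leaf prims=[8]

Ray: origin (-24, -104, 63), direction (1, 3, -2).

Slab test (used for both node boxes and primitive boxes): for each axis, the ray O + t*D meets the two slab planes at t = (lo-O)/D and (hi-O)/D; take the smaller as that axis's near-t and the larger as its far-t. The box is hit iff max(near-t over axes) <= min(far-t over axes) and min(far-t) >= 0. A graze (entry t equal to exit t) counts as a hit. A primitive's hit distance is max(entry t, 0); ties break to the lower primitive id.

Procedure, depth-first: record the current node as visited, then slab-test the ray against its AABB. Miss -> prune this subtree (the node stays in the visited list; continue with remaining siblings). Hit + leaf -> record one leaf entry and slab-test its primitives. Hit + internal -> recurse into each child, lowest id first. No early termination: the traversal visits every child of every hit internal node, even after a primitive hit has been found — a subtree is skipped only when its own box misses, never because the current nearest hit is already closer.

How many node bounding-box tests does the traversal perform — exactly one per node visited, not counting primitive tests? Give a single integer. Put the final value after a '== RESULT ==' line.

Walk:
N0 x:[6,45] y:[86/3,125/3] z:[24,39] -> hit [86/3,39], descend [1, 6]
  N1 x:[33,45] y:[86/3,121/3] z:[32,39] -> hit [33,39], descend [5, 7]
    N5 x:[34,45] y:[106/3,121/3] z:[32,39] -> hit [106/3,39], descend [12, 16]
      N12 x:[34,45] y:[106/3,37] z:[37,39] -> hit [37,37], descend [8, 15]
        N8 x:[34,40] y:[110/3,37] z:[37,39] -> hit [37,37] leaf, test {P2@t=37}
        N15 x:[41,45] y:[106/3,109/3] z:[37,75/2] -> miss, prune
      N16 x:[37,42] y:[115/3,121/3] z:[32,33] -> miss, prune
    N7 x:[33,45] y:[86/3,103/3] z:[67/2,73/2] -> hit [67/2,103/3], descend [10, 11]
      N10 x:[42,45] y:[95/3,97/3] z:[67/2,73/2] -> miss, prune
      N11 x:[33,39] y:[86/3,103/3] z:[34,71/2] -> hit [34,103/3], descend [2, 9]
        N2 x:[34,36] y:[86/3,30] z:[34,35] -> miss, prune
        N9 x:[33,39] y:[33,103/3] z:[69/2,71/2] -> miss, prune
  N6 x:[6,26] y:[30,125/3] z:[24,35] -> miss, prune

Visited [0, 1, 5, 12, 8, 15, 16, 7, 10, 11, 2, 9, 6]. Tests: 13 box, 1 leaf. Nearest: P2.

== RESULT ==
13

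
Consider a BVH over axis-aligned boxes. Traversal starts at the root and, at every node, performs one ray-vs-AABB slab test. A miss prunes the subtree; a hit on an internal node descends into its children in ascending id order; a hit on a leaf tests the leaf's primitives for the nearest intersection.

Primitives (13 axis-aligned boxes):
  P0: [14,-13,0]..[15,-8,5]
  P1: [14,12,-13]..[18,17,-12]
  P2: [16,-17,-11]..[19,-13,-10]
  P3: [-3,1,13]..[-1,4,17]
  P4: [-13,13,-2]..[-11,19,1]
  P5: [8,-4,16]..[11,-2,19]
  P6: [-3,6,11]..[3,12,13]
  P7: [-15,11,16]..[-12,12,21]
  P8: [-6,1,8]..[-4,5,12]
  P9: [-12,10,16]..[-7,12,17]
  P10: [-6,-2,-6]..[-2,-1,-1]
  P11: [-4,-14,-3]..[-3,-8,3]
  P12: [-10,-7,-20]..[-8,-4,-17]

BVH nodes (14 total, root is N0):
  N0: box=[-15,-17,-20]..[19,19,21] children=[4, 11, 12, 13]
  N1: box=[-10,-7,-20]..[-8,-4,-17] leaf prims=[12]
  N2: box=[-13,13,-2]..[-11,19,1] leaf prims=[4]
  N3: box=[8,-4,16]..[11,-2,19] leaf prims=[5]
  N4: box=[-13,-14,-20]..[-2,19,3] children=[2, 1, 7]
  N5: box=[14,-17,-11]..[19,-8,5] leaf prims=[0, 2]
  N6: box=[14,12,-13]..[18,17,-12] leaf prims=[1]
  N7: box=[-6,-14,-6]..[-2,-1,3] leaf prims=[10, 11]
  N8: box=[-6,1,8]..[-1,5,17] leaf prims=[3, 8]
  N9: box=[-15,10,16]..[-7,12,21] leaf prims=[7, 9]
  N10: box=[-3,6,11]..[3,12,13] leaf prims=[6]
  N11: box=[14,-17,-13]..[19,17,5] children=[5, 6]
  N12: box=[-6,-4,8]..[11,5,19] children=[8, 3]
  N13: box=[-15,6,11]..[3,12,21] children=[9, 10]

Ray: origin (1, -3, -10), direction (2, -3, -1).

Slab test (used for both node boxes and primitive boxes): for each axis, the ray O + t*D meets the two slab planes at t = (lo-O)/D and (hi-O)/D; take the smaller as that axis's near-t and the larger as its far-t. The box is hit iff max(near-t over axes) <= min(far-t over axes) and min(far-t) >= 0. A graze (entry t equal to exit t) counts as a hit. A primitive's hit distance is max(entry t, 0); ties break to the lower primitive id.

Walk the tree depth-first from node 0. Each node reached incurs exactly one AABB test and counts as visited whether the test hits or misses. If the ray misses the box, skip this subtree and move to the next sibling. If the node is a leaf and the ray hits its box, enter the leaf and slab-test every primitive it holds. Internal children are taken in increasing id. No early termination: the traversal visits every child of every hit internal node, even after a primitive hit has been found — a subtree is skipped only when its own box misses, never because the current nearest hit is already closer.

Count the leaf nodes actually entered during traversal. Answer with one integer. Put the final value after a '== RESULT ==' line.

Trace the traversal:
N0 x:[-8,9] y:[-22/3,14/3] z:[-31,10] -> hit [-22/3,14/3], descend [4, 11, 12, 13]
  N4 x:[-7,-3/2] y:[-22/3,11/3] z:[-13,10] -> miss, prune
  N11 x:[13/2,9] y:[-20/3,14/3] z:[-15,3] -> miss, prune
  N12 x:[-7/2,5] y:[-8/3,1/3] z:[-29,-18] -> miss, prune
  N13 x:[-8,1] y:[-5,-3] z:[-31,-21] -> miss, prune

5 AABB tests over nodes [0, 4, 11, 12, 13]; 0 leaves entered; closest miss.

== RESULT ==
0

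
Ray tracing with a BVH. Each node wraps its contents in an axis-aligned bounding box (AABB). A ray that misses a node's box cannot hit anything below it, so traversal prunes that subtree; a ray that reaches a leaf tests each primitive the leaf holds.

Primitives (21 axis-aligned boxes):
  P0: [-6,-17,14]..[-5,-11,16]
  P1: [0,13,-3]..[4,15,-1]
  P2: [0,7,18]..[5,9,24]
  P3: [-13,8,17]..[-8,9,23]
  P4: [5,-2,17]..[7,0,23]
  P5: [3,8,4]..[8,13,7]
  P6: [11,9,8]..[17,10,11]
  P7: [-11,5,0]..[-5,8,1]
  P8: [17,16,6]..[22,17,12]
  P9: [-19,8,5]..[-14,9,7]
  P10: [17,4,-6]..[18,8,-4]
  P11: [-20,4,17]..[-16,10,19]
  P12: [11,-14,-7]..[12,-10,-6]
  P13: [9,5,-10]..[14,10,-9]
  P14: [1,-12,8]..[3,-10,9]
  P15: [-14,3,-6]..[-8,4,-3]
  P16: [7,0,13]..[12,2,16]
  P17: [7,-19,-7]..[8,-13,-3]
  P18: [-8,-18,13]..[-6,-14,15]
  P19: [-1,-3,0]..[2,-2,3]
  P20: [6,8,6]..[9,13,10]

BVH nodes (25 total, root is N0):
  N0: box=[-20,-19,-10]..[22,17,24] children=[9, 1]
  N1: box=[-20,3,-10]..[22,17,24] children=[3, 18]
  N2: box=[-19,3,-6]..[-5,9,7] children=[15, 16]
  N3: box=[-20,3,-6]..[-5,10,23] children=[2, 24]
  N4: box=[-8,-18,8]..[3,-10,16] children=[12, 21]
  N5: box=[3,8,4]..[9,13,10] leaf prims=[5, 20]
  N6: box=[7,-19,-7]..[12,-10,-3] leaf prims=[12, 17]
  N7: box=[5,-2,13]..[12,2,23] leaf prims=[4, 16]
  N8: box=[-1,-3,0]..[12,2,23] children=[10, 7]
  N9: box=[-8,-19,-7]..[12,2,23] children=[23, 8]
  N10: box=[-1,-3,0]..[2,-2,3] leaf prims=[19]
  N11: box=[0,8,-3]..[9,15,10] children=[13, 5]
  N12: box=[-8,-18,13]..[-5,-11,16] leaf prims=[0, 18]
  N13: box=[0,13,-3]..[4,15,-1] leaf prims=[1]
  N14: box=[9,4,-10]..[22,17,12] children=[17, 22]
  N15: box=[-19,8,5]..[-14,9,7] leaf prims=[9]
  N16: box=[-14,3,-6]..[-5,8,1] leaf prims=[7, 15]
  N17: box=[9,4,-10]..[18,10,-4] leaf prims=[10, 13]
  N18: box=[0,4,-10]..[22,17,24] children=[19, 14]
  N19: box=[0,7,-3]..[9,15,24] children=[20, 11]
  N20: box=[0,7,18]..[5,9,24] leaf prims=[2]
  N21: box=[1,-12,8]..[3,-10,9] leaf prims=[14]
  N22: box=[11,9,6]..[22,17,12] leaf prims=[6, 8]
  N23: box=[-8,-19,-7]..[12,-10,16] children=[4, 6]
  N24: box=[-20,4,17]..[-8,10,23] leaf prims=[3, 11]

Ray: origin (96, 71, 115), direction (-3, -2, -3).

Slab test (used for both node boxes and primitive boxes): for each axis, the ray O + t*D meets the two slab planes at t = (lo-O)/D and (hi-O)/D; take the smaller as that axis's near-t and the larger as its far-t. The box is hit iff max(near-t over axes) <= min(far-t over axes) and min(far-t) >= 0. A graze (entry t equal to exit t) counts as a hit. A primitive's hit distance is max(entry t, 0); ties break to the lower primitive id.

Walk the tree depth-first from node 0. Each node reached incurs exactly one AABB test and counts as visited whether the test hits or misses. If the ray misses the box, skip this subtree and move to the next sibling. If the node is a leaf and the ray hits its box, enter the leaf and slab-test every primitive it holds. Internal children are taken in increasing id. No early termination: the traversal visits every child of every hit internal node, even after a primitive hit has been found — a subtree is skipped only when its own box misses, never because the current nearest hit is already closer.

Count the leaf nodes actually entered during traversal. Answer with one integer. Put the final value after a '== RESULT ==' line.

Traverse from the root:
N0 x:[74/3,116/3] y:[27,45] z:[91/3,125/3] -> hit [91/3,116/3], descend [1, 9]
  N1 x:[74/3,116/3] y:[27,34] z:[91/3,125/3] -> hit [91/3,34], descend [3, 18]
    N3 x:[101/3,116/3] y:[61/2,34] z:[92/3,121/3] -> hit [101/3,34], descend [2, 24]
      N2 x:[101/3,115/3] y:[31,34] z:[36,121/3] -> miss, prune
      N24 x:[104/3,116/3] y:[61/2,67/2] z:[92/3,98/3] -> miss, prune
    N18 x:[74/3,32] y:[27,67/2] z:[91/3,125/3] -> hit [91/3,32], descend [14, 19]
      N14 x:[74/3,29] y:[27,67/2] z:[103/3,125/3] -> miss, prune
      N19 x:[29,32] y:[28,32] z:[91/3,118/3] -> hit [91/3,32], descend [11, 20]
        N11 x:[29,32] y:[28,63/2] z:[35,118/3] -> miss, prune
        N20 x:[91/3,32] y:[31,32] z:[91/3,97/3] -> hit [31,32] leaf, test {P2@t=31}
  N9 x:[28,104/3] y:[69/2,45] z:[92/3,122/3] -> hit [69/2,104/3], descend [8, 23]
    N8 x:[28,97/3] y:[69/2,37] z:[92/3,115/3] -> miss, prune
    N23 x:[28,104/3] y:[81/2,45] z:[33,122/3] -> miss, prune

Visited [0, 1, 3, 2, 24, 18, 14, 19, 11, 20, 9, 8, 23]. Tests: 13 box, 1 leaf. Nearest: P2.

== RESULT ==
1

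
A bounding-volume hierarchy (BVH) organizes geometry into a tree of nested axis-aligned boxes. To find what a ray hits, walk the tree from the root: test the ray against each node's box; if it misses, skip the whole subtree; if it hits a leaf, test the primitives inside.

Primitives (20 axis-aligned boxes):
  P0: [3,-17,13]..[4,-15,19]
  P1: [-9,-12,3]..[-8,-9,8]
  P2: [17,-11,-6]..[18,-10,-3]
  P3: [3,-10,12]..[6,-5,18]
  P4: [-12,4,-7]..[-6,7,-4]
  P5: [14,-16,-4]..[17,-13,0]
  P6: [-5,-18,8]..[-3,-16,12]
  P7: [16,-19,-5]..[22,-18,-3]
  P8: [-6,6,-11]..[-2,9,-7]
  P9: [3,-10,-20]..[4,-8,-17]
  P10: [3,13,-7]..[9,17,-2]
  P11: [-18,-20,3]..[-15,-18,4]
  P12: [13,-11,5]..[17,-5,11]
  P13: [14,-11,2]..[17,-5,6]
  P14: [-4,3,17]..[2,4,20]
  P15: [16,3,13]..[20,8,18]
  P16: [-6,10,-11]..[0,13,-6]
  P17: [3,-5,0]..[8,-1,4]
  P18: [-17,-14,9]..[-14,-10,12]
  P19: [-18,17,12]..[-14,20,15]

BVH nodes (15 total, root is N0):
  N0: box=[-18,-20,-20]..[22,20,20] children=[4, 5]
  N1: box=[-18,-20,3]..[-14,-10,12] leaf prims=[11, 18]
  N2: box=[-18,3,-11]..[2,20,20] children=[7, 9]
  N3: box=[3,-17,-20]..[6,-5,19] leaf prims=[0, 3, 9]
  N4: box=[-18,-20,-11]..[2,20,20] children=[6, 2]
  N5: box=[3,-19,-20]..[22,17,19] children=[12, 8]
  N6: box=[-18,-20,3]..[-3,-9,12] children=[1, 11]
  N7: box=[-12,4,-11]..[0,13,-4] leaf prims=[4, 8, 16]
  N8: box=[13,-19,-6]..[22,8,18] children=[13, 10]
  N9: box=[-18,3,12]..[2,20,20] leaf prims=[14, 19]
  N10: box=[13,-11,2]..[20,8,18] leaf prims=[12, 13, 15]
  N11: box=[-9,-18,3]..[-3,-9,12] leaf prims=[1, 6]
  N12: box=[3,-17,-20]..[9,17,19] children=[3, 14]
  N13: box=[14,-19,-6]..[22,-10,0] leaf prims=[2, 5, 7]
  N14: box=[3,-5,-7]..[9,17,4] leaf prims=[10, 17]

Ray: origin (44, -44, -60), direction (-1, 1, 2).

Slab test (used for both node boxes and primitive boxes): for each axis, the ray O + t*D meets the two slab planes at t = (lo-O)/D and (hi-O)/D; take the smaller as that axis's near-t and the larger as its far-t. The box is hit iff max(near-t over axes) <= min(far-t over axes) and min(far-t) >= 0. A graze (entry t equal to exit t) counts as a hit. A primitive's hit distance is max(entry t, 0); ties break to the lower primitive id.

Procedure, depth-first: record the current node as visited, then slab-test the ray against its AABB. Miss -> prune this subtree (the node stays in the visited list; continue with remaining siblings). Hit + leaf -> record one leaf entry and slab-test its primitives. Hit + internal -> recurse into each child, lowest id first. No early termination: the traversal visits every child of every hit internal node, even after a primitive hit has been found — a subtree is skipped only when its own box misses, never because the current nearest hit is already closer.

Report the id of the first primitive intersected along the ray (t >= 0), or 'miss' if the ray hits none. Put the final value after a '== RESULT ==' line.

Traverse from the root:
N0 x:[22,62] y:[24,64] z:[20,40] -> hit [24,40], descend [4, 5]
  N4 x:[42,62] y:[24,64] z:[49/2,40] -> miss, prune
  N5 x:[22,41] y:[25,61] z:[20,79/2] -> hit [25,79/2], descend [8, 12]
    N8 x:[22,31] y:[25,52] z:[27,39] -> hit [27,31], descend [10, 13]
      N10 x:[24,31] y:[33,52] z:[31,39] -> miss, prune
      N13 x:[22,30] y:[25,34] z:[27,30] -> hit [27,30] leaf, test {P2(miss), P5@t=28, P7(miss)}
    N12 x:[35,41] y:[27,61] z:[20,79/2] -> hit [35,79/2], descend [3, 14]
      N3 x:[38,41] y:[27,39] z:[20,79/2] -> hit [38,39] leaf, test {P0(miss), P3@t=38, P9(miss)}
      N14 x:[35,41] y:[39,61] z:[53/2,32] -> miss, prune

9 AABB tests over nodes [0, 4, 5, 8, 10, 13, 12, 3, 14]; 2 leaves entered; closest P5.

== RESULT ==
5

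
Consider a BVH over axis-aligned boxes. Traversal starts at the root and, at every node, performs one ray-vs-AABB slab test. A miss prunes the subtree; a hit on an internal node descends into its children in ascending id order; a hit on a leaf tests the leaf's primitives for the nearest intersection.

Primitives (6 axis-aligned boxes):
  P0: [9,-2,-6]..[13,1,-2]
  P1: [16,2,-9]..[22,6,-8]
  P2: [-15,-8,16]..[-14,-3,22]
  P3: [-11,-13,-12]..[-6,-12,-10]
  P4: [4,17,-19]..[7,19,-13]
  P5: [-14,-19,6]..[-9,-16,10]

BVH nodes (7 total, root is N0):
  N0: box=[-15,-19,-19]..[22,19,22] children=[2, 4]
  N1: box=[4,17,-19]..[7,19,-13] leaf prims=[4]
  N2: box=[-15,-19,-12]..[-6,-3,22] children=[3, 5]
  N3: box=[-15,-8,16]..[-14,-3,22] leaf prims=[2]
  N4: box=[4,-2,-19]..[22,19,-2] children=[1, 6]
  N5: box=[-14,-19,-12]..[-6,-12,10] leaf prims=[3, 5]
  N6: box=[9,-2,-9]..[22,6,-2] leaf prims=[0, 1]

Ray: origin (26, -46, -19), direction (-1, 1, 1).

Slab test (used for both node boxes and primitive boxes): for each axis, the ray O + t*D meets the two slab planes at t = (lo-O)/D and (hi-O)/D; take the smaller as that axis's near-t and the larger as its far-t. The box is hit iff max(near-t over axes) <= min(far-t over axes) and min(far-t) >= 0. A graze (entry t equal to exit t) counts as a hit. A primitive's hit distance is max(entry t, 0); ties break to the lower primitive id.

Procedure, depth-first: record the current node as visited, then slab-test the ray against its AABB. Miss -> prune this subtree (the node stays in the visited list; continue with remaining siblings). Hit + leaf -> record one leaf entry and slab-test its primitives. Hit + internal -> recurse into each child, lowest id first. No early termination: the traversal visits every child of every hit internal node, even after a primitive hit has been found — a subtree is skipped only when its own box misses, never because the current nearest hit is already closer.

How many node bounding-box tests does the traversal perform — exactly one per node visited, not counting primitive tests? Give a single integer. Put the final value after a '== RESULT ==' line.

Traverse from the root:
N0 x:[4,41] y:[27,65] z:[0,41] -> hit [27,41], descend [2, 4]
  N2 x:[32,41] y:[27,43] z:[7,41] -> hit [32,41], descend [3, 5]
    N3 x:[40,41] y:[38,43] z:[35,41] -> hit [40,41] leaf, test {P2@t=40}
    N5 x:[32,40] y:[27,34] z:[7,29] -> miss, prune
  N4 x:[4,22] y:[44,65] z:[0,17] -> miss, prune

Summary -> nodes [0, 2, 3, 5, 4]; box-tests=5; leaf-entries=1; first=P2

== RESULT ==
5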